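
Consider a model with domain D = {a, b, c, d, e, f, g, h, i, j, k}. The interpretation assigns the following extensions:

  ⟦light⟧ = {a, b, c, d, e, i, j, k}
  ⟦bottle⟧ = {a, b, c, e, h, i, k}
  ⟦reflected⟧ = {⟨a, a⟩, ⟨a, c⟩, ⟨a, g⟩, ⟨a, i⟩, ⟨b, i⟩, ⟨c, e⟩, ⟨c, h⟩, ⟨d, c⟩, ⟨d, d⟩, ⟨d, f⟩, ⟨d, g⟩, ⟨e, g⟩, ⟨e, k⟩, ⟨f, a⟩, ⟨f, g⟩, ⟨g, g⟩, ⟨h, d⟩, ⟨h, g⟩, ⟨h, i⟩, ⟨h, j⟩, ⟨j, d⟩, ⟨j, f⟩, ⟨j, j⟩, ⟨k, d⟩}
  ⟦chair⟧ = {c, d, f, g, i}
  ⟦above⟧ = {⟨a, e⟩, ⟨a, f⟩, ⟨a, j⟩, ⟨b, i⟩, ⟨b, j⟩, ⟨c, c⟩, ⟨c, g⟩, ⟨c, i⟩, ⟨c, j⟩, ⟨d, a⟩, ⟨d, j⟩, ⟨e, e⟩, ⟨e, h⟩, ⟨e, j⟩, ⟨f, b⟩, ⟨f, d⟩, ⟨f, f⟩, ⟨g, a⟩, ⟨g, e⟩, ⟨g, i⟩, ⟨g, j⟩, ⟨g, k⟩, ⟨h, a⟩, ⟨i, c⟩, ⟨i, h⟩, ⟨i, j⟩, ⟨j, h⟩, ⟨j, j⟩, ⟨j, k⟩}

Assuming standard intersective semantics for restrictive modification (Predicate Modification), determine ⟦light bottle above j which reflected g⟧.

{a, e}

⟦above j⟧ = {x : ⟨x, j⟩ ∈ ⟦above⟧} = {a, b, c, d, e, g, i, j}
⟦which reflected g⟧ = {x : ⟨x, g⟩ ∈ ⟦reflected⟧} = {a, d, e, f, g, h}
⟦bottle⟧ = {a, b, c, e, h, i, k}
… ∩ ⟦above j⟧ = {a, b, c, e, h, i, k} ∩ {a, b, c, d, e, g, i, j} = {a, b, c, e, i}
… ∩ ⟦which reflected g⟧ = {a, b, c, e, i} ∩ {a, d, e, f, g, h} = {a, e}
… ∩ ⟦light⟧ = {a, e} ∩ {a, b, c, d, e, i, j, k} = {a, e}
So ⟦light bottle above j which reflected g⟧ = {a, e}.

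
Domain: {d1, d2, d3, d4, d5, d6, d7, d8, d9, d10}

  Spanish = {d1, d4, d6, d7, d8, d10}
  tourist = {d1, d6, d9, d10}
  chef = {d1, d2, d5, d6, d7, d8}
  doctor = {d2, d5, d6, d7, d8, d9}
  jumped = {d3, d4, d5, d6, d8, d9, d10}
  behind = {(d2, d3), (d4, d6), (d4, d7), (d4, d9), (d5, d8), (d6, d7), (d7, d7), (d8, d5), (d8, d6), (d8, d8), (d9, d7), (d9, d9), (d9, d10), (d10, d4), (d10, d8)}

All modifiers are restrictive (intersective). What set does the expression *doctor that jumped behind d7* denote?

{d6, d9}

⟦that jumped⟧ = ⟦jumped⟧ = {d3, d4, d5, d6, d8, d9, d10}
⟦behind d7⟧ = {x : ⟨x, d7⟩ ∈ ⟦behind⟧} = {d4, d6, d7, d9}
⟦doctor⟧ = {d2, d5, d6, d7, d8, d9}
… ∩ ⟦that jumped⟧ = {d2, d5, d6, d7, d8, d9} ∩ {d3, d4, d5, d6, d8, d9, d10} = {d5, d6, d8, d9}
… ∩ ⟦behind d7⟧ = {d5, d6, d8, d9} ∩ {d4, d6, d7, d9} = {d6, d9}
So ⟦doctor that jumped behind d7⟧ = {d6, d9}.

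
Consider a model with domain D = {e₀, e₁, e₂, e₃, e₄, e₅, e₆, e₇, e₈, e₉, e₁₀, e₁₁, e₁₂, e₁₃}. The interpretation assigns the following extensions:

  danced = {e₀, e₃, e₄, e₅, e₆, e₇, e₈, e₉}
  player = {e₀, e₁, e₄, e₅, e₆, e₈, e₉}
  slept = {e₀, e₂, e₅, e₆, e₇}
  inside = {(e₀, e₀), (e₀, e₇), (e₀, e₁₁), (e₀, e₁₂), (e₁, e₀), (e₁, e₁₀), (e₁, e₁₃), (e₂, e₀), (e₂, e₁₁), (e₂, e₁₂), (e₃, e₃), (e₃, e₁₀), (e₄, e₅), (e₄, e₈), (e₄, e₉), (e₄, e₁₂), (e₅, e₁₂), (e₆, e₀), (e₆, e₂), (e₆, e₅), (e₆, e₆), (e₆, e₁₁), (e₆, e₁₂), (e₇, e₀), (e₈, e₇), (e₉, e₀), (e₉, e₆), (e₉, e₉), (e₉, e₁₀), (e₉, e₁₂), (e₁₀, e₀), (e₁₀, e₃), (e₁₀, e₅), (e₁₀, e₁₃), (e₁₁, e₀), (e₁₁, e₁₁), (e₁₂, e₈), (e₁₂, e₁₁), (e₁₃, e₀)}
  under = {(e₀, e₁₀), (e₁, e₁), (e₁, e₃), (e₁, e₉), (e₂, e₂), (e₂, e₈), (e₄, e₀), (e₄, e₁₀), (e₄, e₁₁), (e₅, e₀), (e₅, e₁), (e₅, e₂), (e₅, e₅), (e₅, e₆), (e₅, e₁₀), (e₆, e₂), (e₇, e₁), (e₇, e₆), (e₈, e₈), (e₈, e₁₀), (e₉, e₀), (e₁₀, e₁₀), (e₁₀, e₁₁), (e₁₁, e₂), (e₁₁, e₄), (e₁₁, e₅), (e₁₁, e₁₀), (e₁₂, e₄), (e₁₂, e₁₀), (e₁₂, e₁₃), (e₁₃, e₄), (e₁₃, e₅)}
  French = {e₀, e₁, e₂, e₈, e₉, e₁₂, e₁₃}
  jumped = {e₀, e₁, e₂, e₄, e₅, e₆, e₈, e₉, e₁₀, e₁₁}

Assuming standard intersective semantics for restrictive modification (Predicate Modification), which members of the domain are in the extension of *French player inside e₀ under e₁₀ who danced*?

⟦inside e₀⟧ = {x : ⟨x, e₀⟩ ∈ ⟦inside⟧} = {e₀, e₁, e₂, e₆, e₇, e₉, e₁₀, e₁₁, e₁₃}
⟦under e₁₀⟧ = {x : ⟨x, e₁₀⟩ ∈ ⟦under⟧} = {e₀, e₄, e₅, e₈, e₁₀, e₁₁, e₁₂}
⟦who danced⟧ = ⟦danced⟧ = {e₀, e₃, e₄, e₅, e₆, e₇, e₈, e₉}
⟦player⟧ = {e₀, e₁, e₄, e₅, e₆, e₈, e₉}
… ∩ ⟦inside e₀⟧ = {e₀, e₁, e₄, e₅, e₆, e₈, e₉} ∩ {e₀, e₁, e₂, e₆, e₇, e₉, e₁₀, e₁₁, e₁₃} = {e₀, e₁, e₆, e₉}
… ∩ ⟦under e₁₀⟧ = {e₀, e₁, e₆, e₉} ∩ {e₀, e₄, e₅, e₈, e₁₀, e₁₁, e₁₂} = {e₀}
… ∩ ⟦who danced⟧ = {e₀} ∩ {e₀, e₃, e₄, e₅, e₆, e₇, e₈, e₉} = {e₀}
… ∩ ⟦French⟧ = {e₀} ∩ {e₀, e₁, e₂, e₈, e₉, e₁₂, e₁₃} = {e₀}
So ⟦French player inside e₀ under e₁₀ who danced⟧ = {e₀}.

{e₀}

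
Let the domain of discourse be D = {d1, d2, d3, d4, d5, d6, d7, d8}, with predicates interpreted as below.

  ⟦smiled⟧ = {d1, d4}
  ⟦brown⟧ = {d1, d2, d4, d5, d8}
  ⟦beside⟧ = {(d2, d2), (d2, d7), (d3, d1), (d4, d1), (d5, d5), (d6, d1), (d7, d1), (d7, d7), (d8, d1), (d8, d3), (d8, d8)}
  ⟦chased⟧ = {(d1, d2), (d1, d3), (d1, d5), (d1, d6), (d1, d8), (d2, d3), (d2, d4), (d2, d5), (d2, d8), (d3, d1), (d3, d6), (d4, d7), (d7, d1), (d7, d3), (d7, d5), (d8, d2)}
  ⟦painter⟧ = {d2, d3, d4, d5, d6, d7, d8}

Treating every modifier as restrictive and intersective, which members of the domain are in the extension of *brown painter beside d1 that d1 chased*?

⟦beside d1⟧ = {x : ⟨x, d1⟩ ∈ ⟦beside⟧} = {d3, d4, d6, d7, d8}
⟦that d1 chased⟧ = {x : ⟨d1, x⟩ ∈ ⟦chased⟧} = {d2, d3, d5, d6, d8}
⟦painter⟧ = {d2, d3, d4, d5, d6, d7, d8}
… ∩ ⟦beside d1⟧ = {d2, d3, d4, d5, d6, d7, d8} ∩ {d3, d4, d6, d7, d8} = {d3, d4, d6, d7, d8}
… ∩ ⟦that d1 chased⟧ = {d3, d4, d6, d7, d8} ∩ {d2, d3, d5, d6, d8} = {d3, d6, d8}
… ∩ ⟦brown⟧ = {d3, d6, d8} ∩ {d1, d2, d4, d5, d8} = {d8}
So ⟦brown painter beside d1 that d1 chased⟧ = {d8}.

{d8}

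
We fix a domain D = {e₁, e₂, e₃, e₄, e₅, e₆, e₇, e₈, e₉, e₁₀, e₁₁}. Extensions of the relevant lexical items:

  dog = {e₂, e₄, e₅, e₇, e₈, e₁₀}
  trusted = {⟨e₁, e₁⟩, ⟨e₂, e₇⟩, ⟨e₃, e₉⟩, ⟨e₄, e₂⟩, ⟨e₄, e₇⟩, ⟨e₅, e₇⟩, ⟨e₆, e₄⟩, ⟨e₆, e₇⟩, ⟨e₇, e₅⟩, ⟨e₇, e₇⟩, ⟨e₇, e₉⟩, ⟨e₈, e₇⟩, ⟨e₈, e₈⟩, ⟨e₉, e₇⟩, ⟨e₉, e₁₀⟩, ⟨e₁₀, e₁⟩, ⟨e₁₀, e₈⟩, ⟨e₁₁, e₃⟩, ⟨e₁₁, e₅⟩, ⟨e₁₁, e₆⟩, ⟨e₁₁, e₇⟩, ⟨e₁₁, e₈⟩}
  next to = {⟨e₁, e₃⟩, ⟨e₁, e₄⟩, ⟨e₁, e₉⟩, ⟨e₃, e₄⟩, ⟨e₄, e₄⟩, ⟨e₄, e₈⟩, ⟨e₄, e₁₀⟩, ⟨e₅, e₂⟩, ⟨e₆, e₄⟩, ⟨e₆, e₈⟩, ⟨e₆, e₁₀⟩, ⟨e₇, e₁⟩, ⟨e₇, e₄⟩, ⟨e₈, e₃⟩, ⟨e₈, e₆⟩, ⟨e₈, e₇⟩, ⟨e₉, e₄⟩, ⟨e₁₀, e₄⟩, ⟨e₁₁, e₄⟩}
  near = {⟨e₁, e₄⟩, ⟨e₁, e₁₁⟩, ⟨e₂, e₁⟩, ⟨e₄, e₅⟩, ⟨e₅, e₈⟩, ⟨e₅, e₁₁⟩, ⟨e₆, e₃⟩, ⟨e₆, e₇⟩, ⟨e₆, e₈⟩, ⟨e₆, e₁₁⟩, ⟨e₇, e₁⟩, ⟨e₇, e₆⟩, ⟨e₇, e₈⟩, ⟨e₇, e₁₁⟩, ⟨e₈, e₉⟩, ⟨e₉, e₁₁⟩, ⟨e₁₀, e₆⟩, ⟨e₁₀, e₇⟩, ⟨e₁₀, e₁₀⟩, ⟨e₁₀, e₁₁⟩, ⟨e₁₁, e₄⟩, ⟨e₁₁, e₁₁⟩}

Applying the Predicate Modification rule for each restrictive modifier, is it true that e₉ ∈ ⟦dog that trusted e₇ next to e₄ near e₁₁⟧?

⟦that trusted e₇⟧ = {x : ⟨x, e₇⟩ ∈ ⟦trusted⟧} = {e₂, e₄, e₅, e₆, e₇, e₈, e₉, e₁₁}
⟦next to e₄⟧ = {x : ⟨x, e₄⟩ ∈ ⟦next to⟧} = {e₁, e₃, e₄, e₆, e₇, e₉, e₁₀, e₁₁}
⟦near e₁₁⟧ = {x : ⟨x, e₁₁⟩ ∈ ⟦near⟧} = {e₁, e₅, e₆, e₇, e₉, e₁₀, e₁₁}
⟦dog⟧ = {e₂, e₄, e₅, e₇, e₈, e₁₀}
… ∩ ⟦that trusted e₇⟧ = {e₂, e₄, e₅, e₇, e₈, e₁₀} ∩ {e₂, e₄, e₅, e₆, e₇, e₈, e₉, e₁₁} = {e₂, e₄, e₅, e₇, e₈}
… ∩ ⟦next to e₄⟧ = {e₂, e₄, e₅, e₇, e₈} ∩ {e₁, e₃, e₄, e₆, e₇, e₉, e₁₀, e₁₁} = {e₄, e₇}
… ∩ ⟦near e₁₁⟧ = {e₄, e₇} ∩ {e₁, e₅, e₆, e₇, e₉, e₁₀, e₁₁} = {e₇}
⟦dog that trusted e₇ next to e₄ near e₁₁⟧ = {e₇}; e₉ ∉ this set.

no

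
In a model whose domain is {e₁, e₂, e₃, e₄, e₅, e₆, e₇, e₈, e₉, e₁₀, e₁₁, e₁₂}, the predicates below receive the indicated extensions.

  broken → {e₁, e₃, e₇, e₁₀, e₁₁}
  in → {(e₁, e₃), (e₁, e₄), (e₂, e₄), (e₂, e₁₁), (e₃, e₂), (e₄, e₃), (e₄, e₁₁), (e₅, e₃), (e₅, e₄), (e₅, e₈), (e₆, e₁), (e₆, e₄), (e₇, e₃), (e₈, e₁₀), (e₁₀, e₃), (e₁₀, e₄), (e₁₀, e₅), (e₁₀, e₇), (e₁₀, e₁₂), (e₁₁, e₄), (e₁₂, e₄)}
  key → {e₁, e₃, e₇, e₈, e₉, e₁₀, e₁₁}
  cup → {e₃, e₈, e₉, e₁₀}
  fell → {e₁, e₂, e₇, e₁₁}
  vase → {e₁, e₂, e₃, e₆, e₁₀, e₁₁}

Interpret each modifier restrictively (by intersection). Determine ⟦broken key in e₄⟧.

⟦in e₄⟧ = {x : ⟨x, e₄⟩ ∈ ⟦in⟧} = {e₁, e₂, e₅, e₆, e₁₀, e₁₁, e₁₂}
⟦key⟧ = {e₁, e₃, e₇, e₈, e₉, e₁₀, e₁₁}
… ∩ ⟦in e₄⟧ = {e₁, e₃, e₇, e₈, e₉, e₁₀, e₁₁} ∩ {e₁, e₂, e₅, e₆, e₁₀, e₁₁, e₁₂} = {e₁, e₁₀, e₁₁}
… ∩ ⟦broken⟧ = {e₁, e₁₀, e₁₁} ∩ {e₁, e₃, e₇, e₁₀, e₁₁} = {e₁, e₁₀, e₁₁}
So ⟦broken key in e₄⟧ = {e₁, e₁₀, e₁₁}.

{e₁, e₁₀, e₁₁}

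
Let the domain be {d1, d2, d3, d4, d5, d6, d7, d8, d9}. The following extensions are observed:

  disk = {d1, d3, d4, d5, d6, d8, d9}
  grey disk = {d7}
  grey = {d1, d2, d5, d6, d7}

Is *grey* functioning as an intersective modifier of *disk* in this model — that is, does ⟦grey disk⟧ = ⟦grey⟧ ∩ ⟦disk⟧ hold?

⟦grey⟧ ∩ ⟦disk⟧ = {d1, d2, d5, d6, d7} ∩ {d1, d3, d4, d5, d6, d8, d9} = {d1, d5, d6}
Observed ⟦grey disk⟧ = {d7}.
These differ, so the modifier is not intersective in this model.

no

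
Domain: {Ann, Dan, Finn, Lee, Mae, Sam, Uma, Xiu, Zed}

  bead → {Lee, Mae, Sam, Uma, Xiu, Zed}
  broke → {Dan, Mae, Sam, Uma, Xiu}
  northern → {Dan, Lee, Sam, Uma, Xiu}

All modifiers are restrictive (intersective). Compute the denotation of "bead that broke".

⟦that broke⟧ = ⟦broke⟧ = {Dan, Mae, Sam, Uma, Xiu}
⟦bead⟧ = {Lee, Mae, Sam, Uma, Xiu, Zed}
… ∩ ⟦that broke⟧ = {Lee, Mae, Sam, Uma, Xiu, Zed} ∩ {Dan, Mae, Sam, Uma, Xiu} = {Mae, Sam, Uma, Xiu}
So ⟦bead that broke⟧ = {Mae, Sam, Uma, Xiu}.

{Mae, Sam, Uma, Xiu}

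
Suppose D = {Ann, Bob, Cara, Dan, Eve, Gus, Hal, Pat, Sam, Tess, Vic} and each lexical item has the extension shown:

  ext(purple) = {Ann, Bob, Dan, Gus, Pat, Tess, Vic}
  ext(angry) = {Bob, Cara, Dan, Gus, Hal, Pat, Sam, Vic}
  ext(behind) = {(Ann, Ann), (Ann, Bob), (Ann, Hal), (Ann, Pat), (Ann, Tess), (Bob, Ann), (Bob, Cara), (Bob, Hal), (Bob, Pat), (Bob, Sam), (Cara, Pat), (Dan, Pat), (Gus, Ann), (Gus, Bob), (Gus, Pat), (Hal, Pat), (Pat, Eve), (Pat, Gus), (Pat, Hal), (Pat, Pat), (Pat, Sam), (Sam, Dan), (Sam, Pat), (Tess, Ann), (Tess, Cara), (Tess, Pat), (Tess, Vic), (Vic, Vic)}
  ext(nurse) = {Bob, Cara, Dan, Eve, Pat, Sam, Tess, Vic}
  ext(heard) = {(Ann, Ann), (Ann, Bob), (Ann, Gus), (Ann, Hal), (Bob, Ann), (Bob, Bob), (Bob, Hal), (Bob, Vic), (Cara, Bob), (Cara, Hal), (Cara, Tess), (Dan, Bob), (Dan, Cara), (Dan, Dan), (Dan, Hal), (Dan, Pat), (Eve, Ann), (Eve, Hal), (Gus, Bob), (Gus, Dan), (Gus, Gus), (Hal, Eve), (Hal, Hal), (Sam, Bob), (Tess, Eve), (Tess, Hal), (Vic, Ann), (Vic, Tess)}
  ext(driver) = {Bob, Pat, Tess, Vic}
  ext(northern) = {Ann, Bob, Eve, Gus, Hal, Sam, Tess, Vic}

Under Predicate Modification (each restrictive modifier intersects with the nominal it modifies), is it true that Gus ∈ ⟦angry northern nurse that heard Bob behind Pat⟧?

no

⟦that heard Bob⟧ = {x : ⟨x, Bob⟩ ∈ ⟦heard⟧} = {Ann, Bob, Cara, Dan, Gus, Sam}
⟦behind Pat⟧ = {x : ⟨x, Pat⟩ ∈ ⟦behind⟧} = {Ann, Bob, Cara, Dan, Gus, Hal, Pat, Sam, Tess}
⟦nurse⟧ = {Bob, Cara, Dan, Eve, Pat, Sam, Tess, Vic}
… ∩ ⟦that heard Bob⟧ = {Bob, Cara, Dan, Eve, Pat, Sam, Tess, Vic} ∩ {Ann, Bob, Cara, Dan, Gus, Sam} = {Bob, Cara, Dan, Sam}
… ∩ ⟦behind Pat⟧ = {Bob, Cara, Dan, Sam} ∩ {Ann, Bob, Cara, Dan, Gus, Hal, Pat, Sam, Tess} = {Bob, Cara, Dan, Sam}
… ∩ ⟦angry⟧ = {Bob, Cara, Dan, Sam} ∩ {Bob, Cara, Dan, Gus, Hal, Pat, Sam, Vic} = {Bob, Cara, Dan, Sam}
… ∩ ⟦northern⟧ = {Bob, Cara, Dan, Sam} ∩ {Ann, Bob, Eve, Gus, Hal, Sam, Tess, Vic} = {Bob, Sam}
⟦angry northern nurse that heard Bob behind Pat⟧ = {Bob, Sam}; Gus ∉ this set.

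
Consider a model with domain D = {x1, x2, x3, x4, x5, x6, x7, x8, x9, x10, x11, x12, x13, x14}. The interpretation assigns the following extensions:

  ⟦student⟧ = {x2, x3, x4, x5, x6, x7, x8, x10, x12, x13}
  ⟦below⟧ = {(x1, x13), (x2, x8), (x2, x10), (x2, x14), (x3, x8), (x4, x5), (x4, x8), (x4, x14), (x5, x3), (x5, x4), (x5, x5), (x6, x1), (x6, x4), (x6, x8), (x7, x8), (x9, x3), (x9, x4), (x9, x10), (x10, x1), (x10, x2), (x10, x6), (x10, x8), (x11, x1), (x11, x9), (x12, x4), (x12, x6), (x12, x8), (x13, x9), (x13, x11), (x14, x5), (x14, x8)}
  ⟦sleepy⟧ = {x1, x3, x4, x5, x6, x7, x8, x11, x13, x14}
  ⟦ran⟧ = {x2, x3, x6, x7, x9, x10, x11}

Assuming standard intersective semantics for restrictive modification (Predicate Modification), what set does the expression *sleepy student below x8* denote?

{x3, x4, x6, x7}

⟦below x8⟧ = {x : ⟨x, x8⟩ ∈ ⟦below⟧} = {x2, x3, x4, x6, x7, x10, x12, x14}
⟦student⟧ = {x2, x3, x4, x5, x6, x7, x8, x10, x12, x13}
… ∩ ⟦below x8⟧ = {x2, x3, x4, x5, x6, x7, x8, x10, x12, x13} ∩ {x2, x3, x4, x6, x7, x10, x12, x14} = {x2, x3, x4, x6, x7, x10, x12}
… ∩ ⟦sleepy⟧ = {x2, x3, x4, x6, x7, x10, x12} ∩ {x1, x3, x4, x5, x6, x7, x8, x11, x13, x14} = {x3, x4, x6, x7}
So ⟦sleepy student below x8⟧ = {x3, x4, x6, x7}.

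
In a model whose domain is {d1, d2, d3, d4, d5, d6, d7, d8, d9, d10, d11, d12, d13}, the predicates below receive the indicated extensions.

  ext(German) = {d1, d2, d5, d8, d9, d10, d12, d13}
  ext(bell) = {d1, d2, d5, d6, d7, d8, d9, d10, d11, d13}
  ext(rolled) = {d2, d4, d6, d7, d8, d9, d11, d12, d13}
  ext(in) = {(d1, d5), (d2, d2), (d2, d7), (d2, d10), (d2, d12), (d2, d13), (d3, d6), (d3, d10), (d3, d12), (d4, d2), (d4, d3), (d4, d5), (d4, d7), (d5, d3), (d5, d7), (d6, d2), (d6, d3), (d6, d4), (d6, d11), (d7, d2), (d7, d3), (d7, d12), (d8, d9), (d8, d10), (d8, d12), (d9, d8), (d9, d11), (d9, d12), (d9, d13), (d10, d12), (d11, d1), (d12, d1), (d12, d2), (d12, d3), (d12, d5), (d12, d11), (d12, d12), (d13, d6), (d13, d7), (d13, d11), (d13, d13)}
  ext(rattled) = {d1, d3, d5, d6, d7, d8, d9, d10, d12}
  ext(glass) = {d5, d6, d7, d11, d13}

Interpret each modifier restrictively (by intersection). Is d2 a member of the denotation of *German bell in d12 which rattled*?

no

⟦in d12⟧ = {x : ⟨x, d12⟩ ∈ ⟦in⟧} = {d2, d3, d7, d8, d9, d10, d12}
⟦which rattled⟧ = ⟦rattled⟧ = {d1, d3, d5, d6, d7, d8, d9, d10, d12}
⟦bell⟧ = {d1, d2, d5, d6, d7, d8, d9, d10, d11, d13}
… ∩ ⟦in d12⟧ = {d1, d2, d5, d6, d7, d8, d9, d10, d11, d13} ∩ {d2, d3, d7, d8, d9, d10, d12} = {d2, d7, d8, d9, d10}
… ∩ ⟦which rattled⟧ = {d2, d7, d8, d9, d10} ∩ {d1, d3, d5, d6, d7, d8, d9, d10, d12} = {d7, d8, d9, d10}
… ∩ ⟦German⟧ = {d7, d8, d9, d10} ∩ {d1, d2, d5, d8, d9, d10, d12, d13} = {d8, d9, d10}
⟦German bell in d12 which rattled⟧ = {d8, d9, d10}; d2 ∉ this set.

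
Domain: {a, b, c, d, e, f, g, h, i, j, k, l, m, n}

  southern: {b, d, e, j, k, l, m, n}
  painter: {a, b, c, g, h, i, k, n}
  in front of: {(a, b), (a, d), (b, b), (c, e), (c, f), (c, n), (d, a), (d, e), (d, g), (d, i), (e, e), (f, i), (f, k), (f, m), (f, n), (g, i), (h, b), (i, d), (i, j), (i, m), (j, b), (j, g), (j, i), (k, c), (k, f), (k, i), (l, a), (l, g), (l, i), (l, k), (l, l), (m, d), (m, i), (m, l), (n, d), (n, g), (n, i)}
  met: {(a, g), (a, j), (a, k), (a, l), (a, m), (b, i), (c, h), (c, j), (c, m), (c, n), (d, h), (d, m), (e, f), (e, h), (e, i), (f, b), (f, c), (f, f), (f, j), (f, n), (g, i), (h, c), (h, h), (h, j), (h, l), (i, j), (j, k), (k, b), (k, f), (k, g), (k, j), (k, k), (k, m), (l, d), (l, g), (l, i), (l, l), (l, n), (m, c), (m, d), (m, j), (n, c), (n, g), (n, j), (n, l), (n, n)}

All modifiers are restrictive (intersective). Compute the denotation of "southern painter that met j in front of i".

{k, n}

⟦that met j⟧ = {x : ⟨x, j⟩ ∈ ⟦met⟧} = {a, c, f, h, i, k, m, n}
⟦in front of i⟧ = {x : ⟨x, i⟩ ∈ ⟦in front of⟧} = {d, f, g, j, k, l, m, n}
⟦painter⟧ = {a, b, c, g, h, i, k, n}
… ∩ ⟦that met j⟧ = {a, b, c, g, h, i, k, n} ∩ {a, c, f, h, i, k, m, n} = {a, c, h, i, k, n}
… ∩ ⟦in front of i⟧ = {a, c, h, i, k, n} ∩ {d, f, g, j, k, l, m, n} = {k, n}
… ∩ ⟦southern⟧ = {k, n} ∩ {b, d, e, j, k, l, m, n} = {k, n}
So ⟦southern painter that met j in front of i⟧ = {k, n}.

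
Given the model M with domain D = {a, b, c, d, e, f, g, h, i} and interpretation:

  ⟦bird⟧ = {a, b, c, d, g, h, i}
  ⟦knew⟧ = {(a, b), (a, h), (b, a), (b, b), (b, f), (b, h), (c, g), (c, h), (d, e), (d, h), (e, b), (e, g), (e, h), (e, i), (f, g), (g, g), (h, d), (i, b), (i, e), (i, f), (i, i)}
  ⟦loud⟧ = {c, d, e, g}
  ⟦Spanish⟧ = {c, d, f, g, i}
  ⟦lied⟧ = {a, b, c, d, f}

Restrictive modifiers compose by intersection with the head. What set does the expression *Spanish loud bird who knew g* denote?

{c, g}

⟦who knew g⟧ = {x : ⟨x, g⟩ ∈ ⟦knew⟧} = {c, e, f, g}
⟦bird⟧ = {a, b, c, d, g, h, i}
… ∩ ⟦who knew g⟧ = {a, b, c, d, g, h, i} ∩ {c, e, f, g} = {c, g}
… ∩ ⟦Spanish⟧ = {c, g} ∩ {c, d, f, g, i} = {c, g}
… ∩ ⟦loud⟧ = {c, g} ∩ {c, d, e, g} = {c, g}
So ⟦Spanish loud bird who knew g⟧ = {c, g}.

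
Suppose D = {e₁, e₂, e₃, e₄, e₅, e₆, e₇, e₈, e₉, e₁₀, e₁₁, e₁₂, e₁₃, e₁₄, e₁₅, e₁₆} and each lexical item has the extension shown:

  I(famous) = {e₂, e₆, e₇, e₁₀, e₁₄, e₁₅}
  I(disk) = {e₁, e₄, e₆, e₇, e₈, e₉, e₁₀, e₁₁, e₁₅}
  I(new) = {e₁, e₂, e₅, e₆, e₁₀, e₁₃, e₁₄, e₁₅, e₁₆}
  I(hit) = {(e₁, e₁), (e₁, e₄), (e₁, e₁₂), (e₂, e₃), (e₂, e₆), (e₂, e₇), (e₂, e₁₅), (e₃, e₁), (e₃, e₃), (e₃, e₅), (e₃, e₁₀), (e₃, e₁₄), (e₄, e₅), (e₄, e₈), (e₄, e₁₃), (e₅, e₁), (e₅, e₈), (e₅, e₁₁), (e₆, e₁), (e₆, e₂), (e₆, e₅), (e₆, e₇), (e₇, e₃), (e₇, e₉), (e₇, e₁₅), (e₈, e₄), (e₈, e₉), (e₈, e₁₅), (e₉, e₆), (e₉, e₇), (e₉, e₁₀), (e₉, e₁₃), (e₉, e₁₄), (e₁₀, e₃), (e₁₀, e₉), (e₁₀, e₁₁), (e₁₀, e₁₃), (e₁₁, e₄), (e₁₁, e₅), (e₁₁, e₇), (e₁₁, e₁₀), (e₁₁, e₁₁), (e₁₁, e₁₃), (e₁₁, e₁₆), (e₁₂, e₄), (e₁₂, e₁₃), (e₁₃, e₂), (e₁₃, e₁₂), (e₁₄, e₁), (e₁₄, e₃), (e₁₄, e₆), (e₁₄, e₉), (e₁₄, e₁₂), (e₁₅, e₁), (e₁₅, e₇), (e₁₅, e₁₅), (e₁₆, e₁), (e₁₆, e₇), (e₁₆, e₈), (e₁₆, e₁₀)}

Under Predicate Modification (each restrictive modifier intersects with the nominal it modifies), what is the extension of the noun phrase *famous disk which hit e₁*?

{e₆, e₁₅}

⟦which hit e₁⟧ = {x : ⟨x, e₁⟩ ∈ ⟦hit⟧} = {e₁, e₃, e₅, e₆, e₁₄, e₁₅, e₁₆}
⟦disk⟧ = {e₁, e₄, e₆, e₇, e₈, e₉, e₁₀, e₁₁, e₁₅}
… ∩ ⟦which hit e₁⟧ = {e₁, e₄, e₆, e₇, e₈, e₉, e₁₀, e₁₁, e₁₅} ∩ {e₁, e₃, e₅, e₆, e₁₄, e₁₅, e₁₆} = {e₁, e₆, e₁₅}
… ∩ ⟦famous⟧ = {e₁, e₆, e₁₅} ∩ {e₂, e₆, e₇, e₁₀, e₁₄, e₁₅} = {e₆, e₁₅}
So ⟦famous disk which hit e₁⟧ = {e₆, e₁₅}.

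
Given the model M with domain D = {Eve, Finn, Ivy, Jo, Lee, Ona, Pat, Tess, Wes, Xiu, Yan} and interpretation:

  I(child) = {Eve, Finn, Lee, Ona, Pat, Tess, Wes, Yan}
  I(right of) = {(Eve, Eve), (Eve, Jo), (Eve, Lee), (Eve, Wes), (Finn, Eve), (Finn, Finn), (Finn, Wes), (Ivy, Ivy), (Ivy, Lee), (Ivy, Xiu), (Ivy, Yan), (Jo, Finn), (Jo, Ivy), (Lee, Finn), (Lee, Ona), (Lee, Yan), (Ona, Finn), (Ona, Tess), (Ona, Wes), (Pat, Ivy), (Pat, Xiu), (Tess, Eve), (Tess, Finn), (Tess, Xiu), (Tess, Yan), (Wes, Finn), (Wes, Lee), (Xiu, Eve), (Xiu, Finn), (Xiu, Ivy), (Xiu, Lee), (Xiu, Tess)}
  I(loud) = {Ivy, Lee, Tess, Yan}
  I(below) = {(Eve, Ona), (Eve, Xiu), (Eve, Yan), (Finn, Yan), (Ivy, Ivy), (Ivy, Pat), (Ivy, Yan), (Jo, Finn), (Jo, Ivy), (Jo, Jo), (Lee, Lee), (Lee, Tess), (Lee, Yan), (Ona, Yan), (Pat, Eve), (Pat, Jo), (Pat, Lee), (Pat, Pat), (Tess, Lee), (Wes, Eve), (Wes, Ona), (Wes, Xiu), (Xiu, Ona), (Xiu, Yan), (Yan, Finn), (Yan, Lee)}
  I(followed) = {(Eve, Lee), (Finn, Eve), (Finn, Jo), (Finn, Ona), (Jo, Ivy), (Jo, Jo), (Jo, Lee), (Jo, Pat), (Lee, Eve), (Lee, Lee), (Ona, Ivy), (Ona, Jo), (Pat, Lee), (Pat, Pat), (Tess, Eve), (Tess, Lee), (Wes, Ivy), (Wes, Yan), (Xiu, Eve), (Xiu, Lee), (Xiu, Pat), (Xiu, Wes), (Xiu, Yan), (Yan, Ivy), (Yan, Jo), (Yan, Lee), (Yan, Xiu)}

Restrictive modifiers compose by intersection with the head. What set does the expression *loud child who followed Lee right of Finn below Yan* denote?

⟦who followed Lee⟧ = {x : ⟨x, Lee⟩ ∈ ⟦followed⟧} = {Eve, Jo, Lee, Pat, Tess, Xiu, Yan}
⟦right of Finn⟧ = {x : ⟨x, Finn⟩ ∈ ⟦right of⟧} = {Finn, Jo, Lee, Ona, Tess, Wes, Xiu}
⟦below Yan⟧ = {x : ⟨x, Yan⟩ ∈ ⟦below⟧} = {Eve, Finn, Ivy, Lee, Ona, Xiu}
⟦child⟧ = {Eve, Finn, Lee, Ona, Pat, Tess, Wes, Yan}
… ∩ ⟦who followed Lee⟧ = {Eve, Finn, Lee, Ona, Pat, Tess, Wes, Yan} ∩ {Eve, Jo, Lee, Pat, Tess, Xiu, Yan} = {Eve, Lee, Pat, Tess, Yan}
… ∩ ⟦right of Finn⟧ = {Eve, Lee, Pat, Tess, Yan} ∩ {Finn, Jo, Lee, Ona, Tess, Wes, Xiu} = {Lee, Tess}
… ∩ ⟦below Yan⟧ = {Lee, Tess} ∩ {Eve, Finn, Ivy, Lee, Ona, Xiu} = {Lee}
… ∩ ⟦loud⟧ = {Lee} ∩ {Ivy, Lee, Tess, Yan} = {Lee}
So ⟦loud child who followed Lee right of Finn below Yan⟧ = {Lee}.

{Lee}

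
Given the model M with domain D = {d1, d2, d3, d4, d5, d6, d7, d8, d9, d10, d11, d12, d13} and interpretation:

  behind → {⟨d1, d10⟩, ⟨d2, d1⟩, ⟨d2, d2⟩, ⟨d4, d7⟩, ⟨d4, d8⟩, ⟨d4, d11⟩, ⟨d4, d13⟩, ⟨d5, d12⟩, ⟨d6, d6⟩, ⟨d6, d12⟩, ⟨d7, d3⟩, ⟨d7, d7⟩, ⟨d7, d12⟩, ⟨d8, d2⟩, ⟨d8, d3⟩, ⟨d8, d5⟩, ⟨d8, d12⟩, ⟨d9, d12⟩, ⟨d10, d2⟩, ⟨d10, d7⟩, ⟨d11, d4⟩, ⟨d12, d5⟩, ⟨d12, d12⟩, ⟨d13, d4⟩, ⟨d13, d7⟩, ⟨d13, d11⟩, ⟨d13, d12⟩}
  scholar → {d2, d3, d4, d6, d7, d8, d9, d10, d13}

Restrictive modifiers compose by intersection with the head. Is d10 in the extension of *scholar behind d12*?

no

⟦behind d12⟧ = {x : ⟨x, d12⟩ ∈ ⟦behind⟧} = {d5, d6, d7, d8, d9, d12, d13}
⟦scholar⟧ = {d2, d3, d4, d6, d7, d8, d9, d10, d13}
… ∩ ⟦behind d12⟧ = {d2, d3, d4, d6, d7, d8, d9, d10, d13} ∩ {d5, d6, d7, d8, d9, d12, d13} = {d6, d7, d8, d9, d13}
⟦scholar behind d12⟧ = {d6, d7, d8, d9, d13}; d10 ∉ this set.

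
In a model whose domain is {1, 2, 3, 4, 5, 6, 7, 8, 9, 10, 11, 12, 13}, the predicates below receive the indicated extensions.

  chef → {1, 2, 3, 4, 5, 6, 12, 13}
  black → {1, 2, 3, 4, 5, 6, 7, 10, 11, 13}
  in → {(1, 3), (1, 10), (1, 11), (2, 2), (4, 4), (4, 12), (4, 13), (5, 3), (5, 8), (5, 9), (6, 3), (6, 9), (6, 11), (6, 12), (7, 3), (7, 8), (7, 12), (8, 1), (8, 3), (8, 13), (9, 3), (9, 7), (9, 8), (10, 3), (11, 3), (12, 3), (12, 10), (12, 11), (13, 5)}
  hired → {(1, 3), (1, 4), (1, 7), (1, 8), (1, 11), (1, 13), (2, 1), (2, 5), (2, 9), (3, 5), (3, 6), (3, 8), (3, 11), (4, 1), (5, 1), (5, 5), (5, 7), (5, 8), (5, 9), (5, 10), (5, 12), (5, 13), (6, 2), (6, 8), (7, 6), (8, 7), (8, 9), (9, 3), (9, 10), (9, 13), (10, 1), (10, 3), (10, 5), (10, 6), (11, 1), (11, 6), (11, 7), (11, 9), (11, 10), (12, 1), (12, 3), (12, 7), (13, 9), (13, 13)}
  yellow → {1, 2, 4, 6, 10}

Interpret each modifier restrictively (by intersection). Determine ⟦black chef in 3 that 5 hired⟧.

{1, 5}

⟦in 3⟧ = {x : ⟨x, 3⟩ ∈ ⟦in⟧} = {1, 5, 6, 7, 8, 9, 10, 11, 12}
⟦that 5 hired⟧ = {x : ⟨5, x⟩ ∈ ⟦hired⟧} = {1, 5, 7, 8, 9, 10, 12, 13}
⟦chef⟧ = {1, 2, 3, 4, 5, 6, 12, 13}
… ∩ ⟦in 3⟧ = {1, 2, 3, 4, 5, 6, 12, 13} ∩ {1, 5, 6, 7, 8, 9, 10, 11, 12} = {1, 5, 6, 12}
… ∩ ⟦that 5 hired⟧ = {1, 5, 6, 12} ∩ {1, 5, 7, 8, 9, 10, 12, 13} = {1, 5, 12}
… ∩ ⟦black⟧ = {1, 5, 12} ∩ {1, 2, 3, 4, 5, 6, 7, 10, 11, 13} = {1, 5}
So ⟦black chef in 3 that 5 hired⟧ = {1, 5}.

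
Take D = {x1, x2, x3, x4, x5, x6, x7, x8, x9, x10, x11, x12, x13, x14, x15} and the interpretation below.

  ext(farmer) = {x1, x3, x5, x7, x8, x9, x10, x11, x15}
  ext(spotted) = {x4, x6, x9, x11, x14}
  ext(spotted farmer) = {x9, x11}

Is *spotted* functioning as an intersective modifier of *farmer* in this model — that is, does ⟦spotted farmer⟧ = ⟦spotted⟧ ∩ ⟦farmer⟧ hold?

⟦spotted⟧ ∩ ⟦farmer⟧ = {x4, x6, x9, x11, x14} ∩ {x1, x3, x5, x7, x8, x9, x10, x11, x15} = {x9, x11}
Observed ⟦spotted farmer⟧ = {x9, x11}.
These coincide, so the modifier is intersective here.

yes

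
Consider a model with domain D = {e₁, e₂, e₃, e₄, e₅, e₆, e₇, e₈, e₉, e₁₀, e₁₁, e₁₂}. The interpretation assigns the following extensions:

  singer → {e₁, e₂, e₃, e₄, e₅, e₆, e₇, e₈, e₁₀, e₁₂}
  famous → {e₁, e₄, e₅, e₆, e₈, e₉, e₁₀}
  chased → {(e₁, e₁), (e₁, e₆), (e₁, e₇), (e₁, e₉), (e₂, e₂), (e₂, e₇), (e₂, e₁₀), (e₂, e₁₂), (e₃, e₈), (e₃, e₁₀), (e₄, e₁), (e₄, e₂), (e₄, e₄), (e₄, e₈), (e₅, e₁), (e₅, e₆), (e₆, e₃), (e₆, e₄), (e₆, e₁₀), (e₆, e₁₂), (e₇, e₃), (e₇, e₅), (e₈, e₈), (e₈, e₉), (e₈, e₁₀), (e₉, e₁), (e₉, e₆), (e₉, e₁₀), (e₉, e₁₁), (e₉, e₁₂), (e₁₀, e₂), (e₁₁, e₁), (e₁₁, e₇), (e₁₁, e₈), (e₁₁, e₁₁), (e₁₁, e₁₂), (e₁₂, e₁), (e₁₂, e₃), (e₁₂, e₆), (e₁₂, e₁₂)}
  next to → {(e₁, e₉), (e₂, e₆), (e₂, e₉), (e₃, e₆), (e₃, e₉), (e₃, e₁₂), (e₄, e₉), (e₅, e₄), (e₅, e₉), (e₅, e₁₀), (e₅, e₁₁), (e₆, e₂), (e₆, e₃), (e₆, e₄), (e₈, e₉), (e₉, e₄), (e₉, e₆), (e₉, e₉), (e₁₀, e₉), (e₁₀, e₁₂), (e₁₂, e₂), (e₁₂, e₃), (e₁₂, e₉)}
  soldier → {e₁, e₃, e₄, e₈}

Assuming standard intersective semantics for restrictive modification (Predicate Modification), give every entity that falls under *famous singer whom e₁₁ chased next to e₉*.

{e₁, e₈}

⟦whom e₁₁ chased⟧ = {x : ⟨e₁₁, x⟩ ∈ ⟦chased⟧} = {e₁, e₇, e₈, e₁₁, e₁₂}
⟦next to e₉⟧ = {x : ⟨x, e₉⟩ ∈ ⟦next to⟧} = {e₁, e₂, e₃, e₄, e₅, e₈, e₉, e₁₀, e₁₂}
⟦singer⟧ = {e₁, e₂, e₃, e₄, e₅, e₆, e₇, e₈, e₁₀, e₁₂}
… ∩ ⟦whom e₁₁ chased⟧ = {e₁, e₂, e₃, e₄, e₅, e₆, e₇, e₈, e₁₀, e₁₂} ∩ {e₁, e₇, e₈, e₁₁, e₁₂} = {e₁, e₇, e₈, e₁₂}
… ∩ ⟦next to e₉⟧ = {e₁, e₇, e₈, e₁₂} ∩ {e₁, e₂, e₃, e₄, e₅, e₈, e₉, e₁₀, e₁₂} = {e₁, e₈, e₁₂}
… ∩ ⟦famous⟧ = {e₁, e₈, e₁₂} ∩ {e₁, e₄, e₅, e₆, e₈, e₉, e₁₀} = {e₁, e₈}
So ⟦famous singer whom e₁₁ chased next to e₉⟧ = {e₁, e₈}.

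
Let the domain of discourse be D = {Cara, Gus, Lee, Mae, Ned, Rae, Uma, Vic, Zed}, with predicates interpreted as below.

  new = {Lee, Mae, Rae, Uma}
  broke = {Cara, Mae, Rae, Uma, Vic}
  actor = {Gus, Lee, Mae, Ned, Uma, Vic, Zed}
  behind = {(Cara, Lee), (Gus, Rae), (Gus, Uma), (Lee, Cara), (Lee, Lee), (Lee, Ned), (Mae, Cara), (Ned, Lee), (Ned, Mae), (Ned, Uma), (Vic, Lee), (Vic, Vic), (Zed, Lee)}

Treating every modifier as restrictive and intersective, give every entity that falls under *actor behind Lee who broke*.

{Vic}

⟦behind Lee⟧ = {x : ⟨x, Lee⟩ ∈ ⟦behind⟧} = {Cara, Lee, Ned, Vic, Zed}
⟦who broke⟧ = ⟦broke⟧ = {Cara, Mae, Rae, Uma, Vic}
⟦actor⟧ = {Gus, Lee, Mae, Ned, Uma, Vic, Zed}
… ∩ ⟦behind Lee⟧ = {Gus, Lee, Mae, Ned, Uma, Vic, Zed} ∩ {Cara, Lee, Ned, Vic, Zed} = {Lee, Ned, Vic, Zed}
… ∩ ⟦who broke⟧ = {Lee, Ned, Vic, Zed} ∩ {Cara, Mae, Rae, Uma, Vic} = {Vic}
So ⟦actor behind Lee who broke⟧ = {Vic}.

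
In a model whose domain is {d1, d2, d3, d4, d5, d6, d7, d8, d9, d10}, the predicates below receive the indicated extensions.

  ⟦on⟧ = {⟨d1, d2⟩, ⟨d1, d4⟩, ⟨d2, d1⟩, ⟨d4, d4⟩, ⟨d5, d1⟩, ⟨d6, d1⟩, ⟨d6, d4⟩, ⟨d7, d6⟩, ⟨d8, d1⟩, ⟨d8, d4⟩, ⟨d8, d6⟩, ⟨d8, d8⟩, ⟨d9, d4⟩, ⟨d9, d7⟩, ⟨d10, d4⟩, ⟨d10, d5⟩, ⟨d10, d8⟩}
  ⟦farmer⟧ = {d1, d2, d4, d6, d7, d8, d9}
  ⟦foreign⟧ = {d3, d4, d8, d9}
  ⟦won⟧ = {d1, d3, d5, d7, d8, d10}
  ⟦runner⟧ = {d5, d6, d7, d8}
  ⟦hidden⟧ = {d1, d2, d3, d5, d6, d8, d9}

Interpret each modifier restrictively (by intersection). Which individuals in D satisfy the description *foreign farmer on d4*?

{d4, d8, d9}

⟦on d4⟧ = {x : ⟨x, d4⟩ ∈ ⟦on⟧} = {d1, d4, d6, d8, d9, d10}
⟦farmer⟧ = {d1, d2, d4, d6, d7, d8, d9}
… ∩ ⟦on d4⟧ = {d1, d2, d4, d6, d7, d8, d9} ∩ {d1, d4, d6, d8, d9, d10} = {d1, d4, d6, d8, d9}
… ∩ ⟦foreign⟧ = {d1, d4, d6, d8, d9} ∩ {d3, d4, d8, d9} = {d4, d8, d9}
So ⟦foreign farmer on d4⟧ = {d4, d8, d9}.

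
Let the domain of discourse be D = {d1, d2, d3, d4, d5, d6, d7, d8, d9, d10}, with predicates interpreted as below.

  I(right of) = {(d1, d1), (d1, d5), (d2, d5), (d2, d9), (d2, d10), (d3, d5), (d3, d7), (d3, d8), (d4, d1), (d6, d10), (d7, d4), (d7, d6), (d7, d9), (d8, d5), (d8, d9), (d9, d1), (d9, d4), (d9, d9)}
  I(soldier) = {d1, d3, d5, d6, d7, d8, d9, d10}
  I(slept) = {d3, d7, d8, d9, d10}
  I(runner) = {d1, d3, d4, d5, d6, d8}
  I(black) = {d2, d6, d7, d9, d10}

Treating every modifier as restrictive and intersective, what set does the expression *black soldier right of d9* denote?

{d7, d9}

⟦right of d9⟧ = {x : ⟨x, d9⟩ ∈ ⟦right of⟧} = {d2, d7, d8, d9}
⟦soldier⟧ = {d1, d3, d5, d6, d7, d8, d9, d10}
… ∩ ⟦right of d9⟧ = {d1, d3, d5, d6, d7, d8, d9, d10} ∩ {d2, d7, d8, d9} = {d7, d8, d9}
… ∩ ⟦black⟧ = {d7, d8, d9} ∩ {d2, d6, d7, d9, d10} = {d7, d9}
So ⟦black soldier right of d9⟧ = {d7, d9}.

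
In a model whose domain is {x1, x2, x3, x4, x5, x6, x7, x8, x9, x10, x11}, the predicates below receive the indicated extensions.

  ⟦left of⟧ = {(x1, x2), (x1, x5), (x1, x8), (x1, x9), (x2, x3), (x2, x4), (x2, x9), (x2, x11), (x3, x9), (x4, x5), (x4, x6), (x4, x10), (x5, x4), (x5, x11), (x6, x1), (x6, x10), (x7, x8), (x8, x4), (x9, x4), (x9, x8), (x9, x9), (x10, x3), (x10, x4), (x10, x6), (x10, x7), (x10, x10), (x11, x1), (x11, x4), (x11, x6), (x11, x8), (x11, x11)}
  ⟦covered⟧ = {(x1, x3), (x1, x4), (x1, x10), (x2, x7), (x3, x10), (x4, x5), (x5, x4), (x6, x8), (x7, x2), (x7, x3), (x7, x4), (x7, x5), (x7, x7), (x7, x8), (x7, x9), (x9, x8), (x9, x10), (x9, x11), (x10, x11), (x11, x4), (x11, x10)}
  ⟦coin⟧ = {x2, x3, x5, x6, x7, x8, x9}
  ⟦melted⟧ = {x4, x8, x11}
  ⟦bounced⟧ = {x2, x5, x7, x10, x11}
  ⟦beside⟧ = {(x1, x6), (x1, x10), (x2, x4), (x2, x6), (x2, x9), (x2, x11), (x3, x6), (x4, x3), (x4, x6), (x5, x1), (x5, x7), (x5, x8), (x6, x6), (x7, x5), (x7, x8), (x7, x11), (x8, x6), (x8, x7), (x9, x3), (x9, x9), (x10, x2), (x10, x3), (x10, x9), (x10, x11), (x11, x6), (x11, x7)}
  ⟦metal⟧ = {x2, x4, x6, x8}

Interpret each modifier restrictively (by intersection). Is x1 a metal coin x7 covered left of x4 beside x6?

no

⟦x7 covered⟧ = {x : ⟨x7, x⟩ ∈ ⟦covered⟧} = {x2, x3, x4, x5, x7, x8, x9}
⟦left of x4⟧ = {x : ⟨x, x4⟩ ∈ ⟦left of⟧} = {x2, x5, x8, x9, x10, x11}
⟦beside x6⟧ = {x : ⟨x, x6⟩ ∈ ⟦beside⟧} = {x1, x2, x3, x4, x6, x8, x11}
⟦coin⟧ = {x2, x3, x5, x6, x7, x8, x9}
… ∩ ⟦x7 covered⟧ = {x2, x3, x5, x6, x7, x8, x9} ∩ {x2, x3, x4, x5, x7, x8, x9} = {x2, x3, x5, x7, x8, x9}
… ∩ ⟦left of x4⟧ = {x2, x3, x5, x7, x8, x9} ∩ {x2, x5, x8, x9, x10, x11} = {x2, x5, x8, x9}
… ∩ ⟦beside x6⟧ = {x2, x5, x8, x9} ∩ {x1, x2, x3, x4, x6, x8, x11} = {x2, x8}
… ∩ ⟦metal⟧ = {x2, x8} ∩ {x2, x4, x6, x8} = {x2, x8}
⟦metal coin x7 covered left of x4 beside x6⟧ = {x2, x8}; x1 ∉ this set.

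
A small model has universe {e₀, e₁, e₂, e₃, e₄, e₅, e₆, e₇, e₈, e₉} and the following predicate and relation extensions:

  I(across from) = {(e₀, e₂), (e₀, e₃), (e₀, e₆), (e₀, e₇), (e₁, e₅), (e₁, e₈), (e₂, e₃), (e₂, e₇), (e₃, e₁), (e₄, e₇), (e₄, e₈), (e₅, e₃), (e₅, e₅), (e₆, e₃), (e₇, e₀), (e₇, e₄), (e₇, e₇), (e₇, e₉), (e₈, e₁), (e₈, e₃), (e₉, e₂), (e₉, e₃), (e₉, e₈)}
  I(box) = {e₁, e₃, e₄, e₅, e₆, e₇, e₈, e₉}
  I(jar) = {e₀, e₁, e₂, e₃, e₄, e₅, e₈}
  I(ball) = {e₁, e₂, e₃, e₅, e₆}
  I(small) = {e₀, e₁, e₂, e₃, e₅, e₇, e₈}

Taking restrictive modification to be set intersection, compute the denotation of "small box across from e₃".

{e₅, e₈}

⟦across from e₃⟧ = {x : ⟨x, e₃⟩ ∈ ⟦across from⟧} = {e₀, e₂, e₅, e₆, e₈, e₉}
⟦box⟧ = {e₁, e₃, e₄, e₅, e₆, e₇, e₈, e₉}
… ∩ ⟦across from e₃⟧ = {e₁, e₃, e₄, e₅, e₆, e₇, e₈, e₉} ∩ {e₀, e₂, e₅, e₆, e₈, e₉} = {e₅, e₆, e₈, e₉}
… ∩ ⟦small⟧ = {e₅, e₆, e₈, e₉} ∩ {e₀, e₁, e₂, e₃, e₅, e₇, e₈} = {e₅, e₈}
So ⟦small box across from e₃⟧ = {e₅, e₈}.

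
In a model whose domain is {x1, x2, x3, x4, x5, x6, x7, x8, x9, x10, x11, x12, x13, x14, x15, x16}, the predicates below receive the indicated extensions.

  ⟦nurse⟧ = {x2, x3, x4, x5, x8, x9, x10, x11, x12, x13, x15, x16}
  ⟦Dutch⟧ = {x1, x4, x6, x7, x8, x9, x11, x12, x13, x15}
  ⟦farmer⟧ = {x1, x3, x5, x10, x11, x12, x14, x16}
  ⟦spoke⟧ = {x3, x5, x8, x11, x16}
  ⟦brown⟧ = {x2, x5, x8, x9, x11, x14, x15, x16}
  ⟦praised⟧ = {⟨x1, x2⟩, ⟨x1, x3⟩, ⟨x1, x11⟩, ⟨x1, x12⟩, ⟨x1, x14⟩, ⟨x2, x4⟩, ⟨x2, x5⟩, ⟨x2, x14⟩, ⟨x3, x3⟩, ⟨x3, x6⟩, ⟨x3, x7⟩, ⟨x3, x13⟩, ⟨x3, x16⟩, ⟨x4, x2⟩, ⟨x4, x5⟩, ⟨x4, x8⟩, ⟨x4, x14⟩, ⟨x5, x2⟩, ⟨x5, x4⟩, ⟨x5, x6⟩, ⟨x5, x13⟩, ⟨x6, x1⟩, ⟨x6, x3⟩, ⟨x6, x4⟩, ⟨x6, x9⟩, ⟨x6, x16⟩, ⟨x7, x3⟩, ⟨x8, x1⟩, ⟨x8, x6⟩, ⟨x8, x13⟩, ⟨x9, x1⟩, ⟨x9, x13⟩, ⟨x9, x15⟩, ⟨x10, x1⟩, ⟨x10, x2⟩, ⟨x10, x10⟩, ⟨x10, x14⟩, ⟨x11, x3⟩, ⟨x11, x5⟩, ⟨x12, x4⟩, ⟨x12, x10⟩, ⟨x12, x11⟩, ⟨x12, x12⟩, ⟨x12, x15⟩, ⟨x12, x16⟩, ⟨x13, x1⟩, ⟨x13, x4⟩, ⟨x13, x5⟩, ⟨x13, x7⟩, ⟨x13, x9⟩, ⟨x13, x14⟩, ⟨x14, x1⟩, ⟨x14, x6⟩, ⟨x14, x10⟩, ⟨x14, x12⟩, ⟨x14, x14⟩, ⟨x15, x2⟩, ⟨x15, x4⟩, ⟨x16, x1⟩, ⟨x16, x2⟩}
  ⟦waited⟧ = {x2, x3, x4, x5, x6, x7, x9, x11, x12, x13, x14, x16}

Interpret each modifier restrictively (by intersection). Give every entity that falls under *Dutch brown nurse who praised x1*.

{x8, x9}

⟦who praised x1⟧ = {x : ⟨x, x1⟩ ∈ ⟦praised⟧} = {x6, x8, x9, x10, x13, x14, x16}
⟦nurse⟧ = {x2, x3, x4, x5, x8, x9, x10, x11, x12, x13, x15, x16}
… ∩ ⟦who praised x1⟧ = {x2, x3, x4, x5, x8, x9, x10, x11, x12, x13, x15, x16} ∩ {x6, x8, x9, x10, x13, x14, x16} = {x8, x9, x10, x13, x16}
… ∩ ⟦Dutch⟧ = {x8, x9, x10, x13, x16} ∩ {x1, x4, x6, x7, x8, x9, x11, x12, x13, x15} = {x8, x9, x13}
… ∩ ⟦brown⟧ = {x8, x9, x13} ∩ {x2, x5, x8, x9, x11, x14, x15, x16} = {x8, x9}
So ⟦Dutch brown nurse who praised x1⟧ = {x8, x9}.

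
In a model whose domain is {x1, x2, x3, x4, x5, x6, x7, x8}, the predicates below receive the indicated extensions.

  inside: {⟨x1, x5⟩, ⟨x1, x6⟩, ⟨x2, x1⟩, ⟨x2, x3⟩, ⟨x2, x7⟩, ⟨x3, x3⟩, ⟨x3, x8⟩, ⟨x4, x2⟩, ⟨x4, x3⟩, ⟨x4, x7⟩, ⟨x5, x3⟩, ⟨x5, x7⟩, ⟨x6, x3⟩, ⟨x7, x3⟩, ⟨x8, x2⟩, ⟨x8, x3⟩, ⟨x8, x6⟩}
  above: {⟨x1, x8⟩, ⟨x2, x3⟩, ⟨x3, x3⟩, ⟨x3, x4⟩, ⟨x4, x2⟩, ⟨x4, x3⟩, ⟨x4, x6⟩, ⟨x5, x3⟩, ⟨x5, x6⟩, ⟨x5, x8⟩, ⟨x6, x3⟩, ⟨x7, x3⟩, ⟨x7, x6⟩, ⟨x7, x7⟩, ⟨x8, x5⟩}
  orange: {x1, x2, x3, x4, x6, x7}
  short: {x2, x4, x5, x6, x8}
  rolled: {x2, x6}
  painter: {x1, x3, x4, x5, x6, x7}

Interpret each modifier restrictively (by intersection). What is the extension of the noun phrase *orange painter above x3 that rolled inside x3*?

⟦above x3⟧ = {x : ⟨x, x3⟩ ∈ ⟦above⟧} = {x2, x3, x4, x5, x6, x7}
⟦that rolled⟧ = ⟦rolled⟧ = {x2, x6}
⟦inside x3⟧ = {x : ⟨x, x3⟩ ∈ ⟦inside⟧} = {x2, x3, x4, x5, x6, x7, x8}
⟦painter⟧ = {x1, x3, x4, x5, x6, x7}
… ∩ ⟦above x3⟧ = {x1, x3, x4, x5, x6, x7} ∩ {x2, x3, x4, x5, x6, x7} = {x3, x4, x5, x6, x7}
… ∩ ⟦that rolled⟧ = {x3, x4, x5, x6, x7} ∩ {x2, x6} = {x6}
… ∩ ⟦inside x3⟧ = {x6} ∩ {x2, x3, x4, x5, x6, x7, x8} = {x6}
… ∩ ⟦orange⟧ = {x6} ∩ {x1, x2, x3, x4, x6, x7} = {x6}
So ⟦orange painter above x3 that rolled inside x3⟧ = {x6}.

{x6}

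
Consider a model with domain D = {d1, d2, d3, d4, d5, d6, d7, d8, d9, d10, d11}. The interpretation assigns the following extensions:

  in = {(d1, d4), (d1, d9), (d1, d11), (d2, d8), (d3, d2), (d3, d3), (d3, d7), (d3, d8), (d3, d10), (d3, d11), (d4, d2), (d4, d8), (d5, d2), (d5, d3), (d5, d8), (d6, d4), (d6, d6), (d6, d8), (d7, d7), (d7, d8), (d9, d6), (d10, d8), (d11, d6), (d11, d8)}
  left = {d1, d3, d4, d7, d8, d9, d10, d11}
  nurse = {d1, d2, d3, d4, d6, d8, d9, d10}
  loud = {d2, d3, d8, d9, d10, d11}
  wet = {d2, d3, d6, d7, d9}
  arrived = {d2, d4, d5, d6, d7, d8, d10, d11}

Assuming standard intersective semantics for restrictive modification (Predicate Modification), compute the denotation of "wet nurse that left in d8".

{d3}

⟦that left⟧ = ⟦left⟧ = {d1, d3, d4, d7, d8, d9, d10, d11}
⟦in d8⟧ = {x : ⟨x, d8⟩ ∈ ⟦in⟧} = {d2, d3, d4, d5, d6, d7, d10, d11}
⟦nurse⟧ = {d1, d2, d3, d4, d6, d8, d9, d10}
… ∩ ⟦that left⟧ = {d1, d2, d3, d4, d6, d8, d9, d10} ∩ {d1, d3, d4, d7, d8, d9, d10, d11} = {d1, d3, d4, d8, d9, d10}
… ∩ ⟦in d8⟧ = {d1, d3, d4, d8, d9, d10} ∩ {d2, d3, d4, d5, d6, d7, d10, d11} = {d3, d4, d10}
… ∩ ⟦wet⟧ = {d3, d4, d10} ∩ {d2, d3, d6, d7, d9} = {d3}
So ⟦wet nurse that left in d8⟧ = {d3}.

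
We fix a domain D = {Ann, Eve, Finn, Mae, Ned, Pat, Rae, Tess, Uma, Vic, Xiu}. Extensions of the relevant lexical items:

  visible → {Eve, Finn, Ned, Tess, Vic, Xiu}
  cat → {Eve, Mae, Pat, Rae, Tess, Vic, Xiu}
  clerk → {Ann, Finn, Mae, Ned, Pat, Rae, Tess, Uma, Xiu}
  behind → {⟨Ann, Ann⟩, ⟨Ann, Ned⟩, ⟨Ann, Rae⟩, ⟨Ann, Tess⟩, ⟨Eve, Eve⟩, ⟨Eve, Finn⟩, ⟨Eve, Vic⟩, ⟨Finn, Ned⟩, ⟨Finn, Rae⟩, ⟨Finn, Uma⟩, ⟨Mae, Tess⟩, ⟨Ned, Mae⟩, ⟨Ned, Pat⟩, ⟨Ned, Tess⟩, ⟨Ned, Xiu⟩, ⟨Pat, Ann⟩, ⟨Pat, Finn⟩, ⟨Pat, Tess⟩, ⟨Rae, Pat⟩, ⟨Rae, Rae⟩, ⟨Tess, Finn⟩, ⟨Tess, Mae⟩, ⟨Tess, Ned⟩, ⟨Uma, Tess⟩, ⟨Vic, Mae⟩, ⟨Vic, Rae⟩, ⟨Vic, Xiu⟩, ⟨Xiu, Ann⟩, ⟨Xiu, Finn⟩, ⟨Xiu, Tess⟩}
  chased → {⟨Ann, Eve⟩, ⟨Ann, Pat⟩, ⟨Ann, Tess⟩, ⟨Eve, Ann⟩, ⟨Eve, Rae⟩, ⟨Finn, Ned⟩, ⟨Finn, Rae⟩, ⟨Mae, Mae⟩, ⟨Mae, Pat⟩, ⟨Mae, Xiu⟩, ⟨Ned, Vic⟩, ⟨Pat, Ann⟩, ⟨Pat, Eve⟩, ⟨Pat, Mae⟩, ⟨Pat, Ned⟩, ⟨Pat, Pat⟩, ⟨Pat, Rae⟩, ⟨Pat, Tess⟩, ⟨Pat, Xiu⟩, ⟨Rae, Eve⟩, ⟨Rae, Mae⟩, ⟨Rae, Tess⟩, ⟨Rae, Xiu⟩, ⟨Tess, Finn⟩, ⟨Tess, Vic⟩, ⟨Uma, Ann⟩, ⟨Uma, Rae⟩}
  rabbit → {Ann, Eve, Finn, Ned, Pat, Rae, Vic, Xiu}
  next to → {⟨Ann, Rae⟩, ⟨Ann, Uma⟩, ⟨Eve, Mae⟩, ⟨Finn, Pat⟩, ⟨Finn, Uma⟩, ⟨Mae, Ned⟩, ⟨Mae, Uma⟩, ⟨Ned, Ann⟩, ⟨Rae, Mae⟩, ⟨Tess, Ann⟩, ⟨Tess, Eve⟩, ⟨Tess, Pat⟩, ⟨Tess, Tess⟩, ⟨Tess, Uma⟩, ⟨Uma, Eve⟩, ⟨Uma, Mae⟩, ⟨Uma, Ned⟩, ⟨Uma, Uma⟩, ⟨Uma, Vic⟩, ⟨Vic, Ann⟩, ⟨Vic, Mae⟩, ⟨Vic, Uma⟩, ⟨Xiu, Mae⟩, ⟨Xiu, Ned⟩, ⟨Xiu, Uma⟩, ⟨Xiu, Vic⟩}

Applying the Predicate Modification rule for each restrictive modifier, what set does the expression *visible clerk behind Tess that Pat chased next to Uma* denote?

⟦behind Tess⟧ = {x : ⟨x, Tess⟩ ∈ ⟦behind⟧} = {Ann, Mae, Ned, Pat, Uma, Xiu}
⟦that Pat chased⟧ = {x : ⟨Pat, x⟩ ∈ ⟦chased⟧} = {Ann, Eve, Mae, Ned, Pat, Rae, Tess, Xiu}
⟦next to Uma⟧ = {x : ⟨x, Uma⟩ ∈ ⟦next to⟧} = {Ann, Finn, Mae, Tess, Uma, Vic, Xiu}
⟦clerk⟧ = {Ann, Finn, Mae, Ned, Pat, Rae, Tess, Uma, Xiu}
… ∩ ⟦behind Tess⟧ = {Ann, Finn, Mae, Ned, Pat, Rae, Tess, Uma, Xiu} ∩ {Ann, Mae, Ned, Pat, Uma, Xiu} = {Ann, Mae, Ned, Pat, Uma, Xiu}
… ∩ ⟦that Pat chased⟧ = {Ann, Mae, Ned, Pat, Uma, Xiu} ∩ {Ann, Eve, Mae, Ned, Pat, Rae, Tess, Xiu} = {Ann, Mae, Ned, Pat, Xiu}
… ∩ ⟦next to Uma⟧ = {Ann, Mae, Ned, Pat, Xiu} ∩ {Ann, Finn, Mae, Tess, Uma, Vic, Xiu} = {Ann, Mae, Xiu}
… ∩ ⟦visible⟧ = {Ann, Mae, Xiu} ∩ {Eve, Finn, Ned, Tess, Vic, Xiu} = {Xiu}
So ⟦visible clerk behind Tess that Pat chased next to Uma⟧ = {Xiu}.

{Xiu}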